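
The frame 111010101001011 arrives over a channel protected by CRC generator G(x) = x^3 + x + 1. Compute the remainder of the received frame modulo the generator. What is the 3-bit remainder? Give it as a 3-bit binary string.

Modulo-2 division of 111010101001011 by 1011:
  pos 0: 1110 XOR 1011 = 0101
  pos 1: 1011 XOR 1011 = 0000
  pos 6: 1010 XOR 1011 = 0001
  pos 9: 1010 XOR 1011 = 0001
Remainder = 111 (nonzero — an error is detected).

111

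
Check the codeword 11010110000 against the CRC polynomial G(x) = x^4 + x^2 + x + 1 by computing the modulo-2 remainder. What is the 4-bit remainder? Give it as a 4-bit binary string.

Modulo-2 division of 11010110000 by 10111:
  pos 0: 11010 XOR 10111 = 01101
  pos 1: 11011 XOR 10111 = 01100
  pos 2: 11001 XOR 10111 = 01110
  pos 3: 11100 XOR 10111 = 01011
  pos 4: 10110 XOR 10111 = 00001
Remainder = 0100 (nonzero — an error is detected).

0100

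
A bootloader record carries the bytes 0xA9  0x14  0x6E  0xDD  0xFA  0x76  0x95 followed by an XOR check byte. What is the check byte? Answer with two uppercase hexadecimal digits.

XOR the bytes together:
  start with 0xA9
  0xA9 ⊕ 0x14 = 0xBD
  0xBD ⊕ 0x6E = 0xD3
  0xD3 ⊕ 0xDD = 0x0E
  0x0E ⊕ 0xFA = 0xF4
  0xF4 ⊕ 0x76 = 0x82
  0x82 ⊕ 0x95 = 0x17

17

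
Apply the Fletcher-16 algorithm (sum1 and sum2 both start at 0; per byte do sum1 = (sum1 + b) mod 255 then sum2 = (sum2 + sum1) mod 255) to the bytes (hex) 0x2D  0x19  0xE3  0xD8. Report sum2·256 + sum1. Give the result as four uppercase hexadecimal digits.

A003

Running sums (mod 255):
  after byte 0 (0x2D): sum1=45, sum2=45
  after byte 1 (0x19): sum1=70, sum2=115
  after byte 2 (0xE3): sum1=42, sum2=157
  after byte 3 (0xD8): sum1=3, sum2=160
Checksum = sum2·256 + sum1 = 160·256 + 3 = 40963 = 0xA003.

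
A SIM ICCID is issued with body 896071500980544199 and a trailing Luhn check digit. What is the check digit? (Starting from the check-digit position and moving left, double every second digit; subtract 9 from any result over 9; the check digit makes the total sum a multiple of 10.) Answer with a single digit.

Partial digits right→left: 9 9 1 4 4 5 0 8 9 0 0 5 1 7 0 6 9 8
Double every second digit counting from the check-digit position (so the 1st, 3rd, 5th, ... of the partial from the right).
  doubled (with −9 where >9): 9 2 8 0 9 0 2 0 9 → sum 39
  kept as-is: 9 4 5 8 0 5 7 6 8 → sum 52
Total = 39 + 52 = 91.
Check digit = (10 − (91 mod 10)) mod 10 = 9.

9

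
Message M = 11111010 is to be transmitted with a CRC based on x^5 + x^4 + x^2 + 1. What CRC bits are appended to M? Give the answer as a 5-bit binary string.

00101

Append 5 zeros: 1111101000000. Divide by 110101 (XOR where the leading bit is 1):
  pos 0: 111110 XOR 110101 = 001011
  pos 2: 101110 XOR 110101 = 011011
  pos 3: 110110 XOR 110101 = 000011
  pos 7: 110000 XOR 110101 = 000101
Remainder (last 5 bits) = 00101. This is the CRC / FCS.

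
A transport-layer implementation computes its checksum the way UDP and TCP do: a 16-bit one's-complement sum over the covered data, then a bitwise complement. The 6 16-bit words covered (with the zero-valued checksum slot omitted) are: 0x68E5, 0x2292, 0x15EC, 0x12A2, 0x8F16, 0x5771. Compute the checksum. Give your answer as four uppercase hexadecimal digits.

6572

One's-complement addition (fold any carry out of bit 15 back into bit 0):
  0x68E5 + 0x2292 = 0x08B77
  0x8B77 + 0x15EC = 0x0A163
  0xA163 + 0x12A2 = 0x0B405
  0xB405 + 0x8F16 = 0x1431B → wrap carry → 0x431C
  0x431C + 0x5771 = 0x09A8D
One's-complement sum = 0x9A8D.
Checksum = ~0x9A8D & 0xFFFF = 0x6572.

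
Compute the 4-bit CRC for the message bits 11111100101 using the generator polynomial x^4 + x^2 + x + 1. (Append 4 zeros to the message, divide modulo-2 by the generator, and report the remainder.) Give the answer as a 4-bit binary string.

Append 4 zeros: 111111001010000. Divide by 10111 (XOR where the leading bit is 1):
  pos 0: 11111 XOR 10111 = 01000
  pos 1: 10001 XOR 10111 = 00110
  pos 3: 11000 XOR 10111 = 01111
  pos 4: 11111 XOR 10111 = 01000
  pos 5: 10000 XOR 10111 = 00111
  pos 7: 11110 XOR 10111 = 01001
  pos 8: 10010 XOR 10111 = 00101
  pos 10: 10100 XOR 10111 = 00011
Remainder (last 4 bits) = 0011. This is the CRC / FCS.

0011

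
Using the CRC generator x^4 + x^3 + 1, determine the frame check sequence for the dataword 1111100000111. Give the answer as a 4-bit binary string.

0111

Append 4 zeros: 11111000001110000. Divide by 11001 (XOR where the leading bit is 1):
  pos 0: 11111 XOR 11001 = 00110
  pos 2: 11000 XOR 11001 = 00001
  pos 6: 10001 XOR 11001 = 01000
  pos 7: 10001 XOR 11001 = 01000
  pos 8: 10001 XOR 11001 = 01000
  pos 9: 10000 XOR 11001 = 01001
  pos 10: 10010 XOR 11001 = 01011
  pos 11: 10110 XOR 11001 = 01111
  pos 12: 11110 XOR 11001 = 00111
Remainder (last 4 bits) = 0111. This is the CRC / FCS.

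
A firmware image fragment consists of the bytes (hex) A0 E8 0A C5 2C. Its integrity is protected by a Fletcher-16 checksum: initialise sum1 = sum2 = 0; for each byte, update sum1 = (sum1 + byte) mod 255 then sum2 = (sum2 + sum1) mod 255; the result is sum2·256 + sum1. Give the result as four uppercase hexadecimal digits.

Running sums (mod 255):
  after byte 0 (A0): sum1=160, sum2=160
  after byte 1 (E8): sum1=137, sum2=42
  after byte 2 (0A): sum1=147, sum2=189
  after byte 3 (C5): sum1=89, sum2=23
  after byte 4 (2C): sum1=133, sum2=156
Checksum = sum2·256 + sum1 = 156·256 + 133 = 40069 = 0x9C85.

9C85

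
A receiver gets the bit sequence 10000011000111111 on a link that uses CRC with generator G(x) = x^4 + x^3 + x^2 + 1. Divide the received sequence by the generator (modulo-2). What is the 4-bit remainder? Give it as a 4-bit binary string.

Modulo-2 division of 10000011000111111 by 11101:
  pos 0: 10000 XOR 11101 = 01101
  pos 1: 11010 XOR 11101 = 00111
  pos 3: 11111 XOR 11101 = 00010
  pos 6: 10000 XOR 11101 = 01101
  pos 7: 11011 XOR 11101 = 00110
  pos 9: 11011 XOR 11101 = 00110
  pos 11: 11011 XOR 11101 = 00110
Remainder = 1101 (nonzero — an error is detected).

1101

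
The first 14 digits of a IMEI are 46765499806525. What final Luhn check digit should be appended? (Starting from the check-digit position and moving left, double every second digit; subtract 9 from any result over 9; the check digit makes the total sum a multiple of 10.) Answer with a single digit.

4

Partial digits right→left: 5 2 5 6 0 8 9 9 4 5 6 7 6 4
Double every second digit counting from the check-digit position (so the 1st, 3rd, 5th, ... of the partial from the right).
  doubled (with −9 where >9): 1 1 0 9 8 3 3 → sum 25
  kept as-is: 2 6 8 9 5 7 4 → sum 41
Total = 25 + 41 = 66.
Check digit = (10 − (66 mod 10)) mod 10 = 4.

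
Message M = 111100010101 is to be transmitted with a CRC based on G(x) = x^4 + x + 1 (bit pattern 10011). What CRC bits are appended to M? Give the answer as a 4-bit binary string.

Append 4 zeros: 1111000101010000. Divide by 10011 (XOR where the leading bit is 1):
  pos 0: 11110 XOR 10011 = 01101
  pos 1: 11010 XOR 10011 = 01001
  pos 2: 10010 XOR 10011 = 00001
  pos 6: 11010 XOR 10011 = 01001
  pos 7: 10011 XOR 10011 = 00000
Remainder (last 4 bits) = 0000. This is the CRC / FCS.

0000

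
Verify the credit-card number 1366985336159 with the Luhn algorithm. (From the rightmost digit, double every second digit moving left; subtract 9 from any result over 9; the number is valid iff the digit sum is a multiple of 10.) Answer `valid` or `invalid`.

From the right, keep odd positions and double even positions (subtract 9 from any doubled value over 9):
  doubled (positions 2,4,...): 1 3 6 7 3 6 → sum 26
  kept (positions 1,3,...): 9 1 3 5 9 6 1 → sum 34
Total = 60.
60 mod 10 = 0, so the number is valid.

valid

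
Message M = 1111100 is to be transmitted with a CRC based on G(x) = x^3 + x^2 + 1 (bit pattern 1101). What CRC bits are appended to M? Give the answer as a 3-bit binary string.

Append 3 zeros: 1111100000. Divide by 1101 (XOR where the leading bit is 1):
  pos 0: 1111 XOR 1101 = 0010
  pos 2: 1010 XOR 1101 = 0111
  pos 3: 1110 XOR 1101 = 0011
  pos 5: 1100 XOR 1101 = 0001
Remainder (last 3 bits) = 010. This is the CRC / FCS.

010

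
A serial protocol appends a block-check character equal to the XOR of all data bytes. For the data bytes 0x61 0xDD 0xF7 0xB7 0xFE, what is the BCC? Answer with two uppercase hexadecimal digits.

XOR the bytes together:
  start with 0x61
  0x61 ⊕ 0xDD = 0xBC
  0xBC ⊕ 0xF7 = 0x4B
  0x4B ⊕ 0xB7 = 0xFC
  0xFC ⊕ 0xFE = 0x02

02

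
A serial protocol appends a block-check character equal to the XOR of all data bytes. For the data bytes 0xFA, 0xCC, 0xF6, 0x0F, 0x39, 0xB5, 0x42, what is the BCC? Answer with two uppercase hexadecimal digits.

XOR the bytes together:
  start with 0xFA
  0xFA ⊕ 0xCC = 0x36
  0x36 ⊕ 0xF6 = 0xC0
  0xC0 ⊕ 0x0F = 0xCF
  0xCF ⊕ 0x39 = 0xF6
  0xF6 ⊕ 0xB5 = 0x43
  0x43 ⊕ 0x42 = 0x01

01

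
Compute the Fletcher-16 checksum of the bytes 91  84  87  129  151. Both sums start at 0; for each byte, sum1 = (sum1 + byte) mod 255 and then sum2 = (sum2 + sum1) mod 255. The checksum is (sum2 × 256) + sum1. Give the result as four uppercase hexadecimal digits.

Running sums (mod 255):
  after byte 0 (91): sum1=91, sum2=91
  after byte 1 (84): sum1=175, sum2=11
  after byte 2 (87): sum1=7, sum2=18
  after byte 3 (129): sum1=136, sum2=154
  after byte 4 (151): sum1=32, sum2=186
Checksum = sum2·256 + sum1 = 186·256 + 32 = 47648 = 0xBA20.

BA20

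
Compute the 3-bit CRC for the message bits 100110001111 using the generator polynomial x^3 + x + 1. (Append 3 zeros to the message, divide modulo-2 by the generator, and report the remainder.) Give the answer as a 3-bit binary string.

Append 3 zeros: 100110001111000. Divide by 1011 (XOR where the leading bit is 1):
  pos 0: 1001 XOR 1011 = 0010
  pos 2: 1010 XOR 1011 = 0001
  pos 5: 1001 XOR 1011 = 0010
  pos 7: 1011 XOR 1011 = 0000
  pos 11: 1000 XOR 1011 = 0011
Remainder (last 3 bits) = 011. This is the CRC / FCS.

011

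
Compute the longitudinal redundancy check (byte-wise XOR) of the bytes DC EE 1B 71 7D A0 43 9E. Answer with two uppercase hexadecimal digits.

XOR the bytes together:
  start with 0xDC
  0xDC ⊕ 0xEE = 0x32
  0x32 ⊕ 0x1B = 0x29
  0x29 ⊕ 0x71 = 0x58
  0x58 ⊕ 0x7D = 0x25
  0x25 ⊕ 0xA0 = 0x85
  0x85 ⊕ 0x43 = 0xC6
  0xC6 ⊕ 0x9E = 0x58

58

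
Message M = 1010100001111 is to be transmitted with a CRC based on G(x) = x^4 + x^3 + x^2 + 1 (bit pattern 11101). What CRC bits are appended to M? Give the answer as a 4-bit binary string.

Append 4 zeros: 10101000011110000. Divide by 11101 (XOR where the leading bit is 1):
  pos 0: 10101 XOR 11101 = 01000
  pos 1: 10000 XOR 11101 = 01101
  pos 2: 11010 XOR 11101 = 00111
  pos 4: 11100 XOR 11101 = 00001
  pos 8: 11111 XOR 11101 = 00010
  pos 11: 10000 XOR 11101 = 01101
  pos 12: 11010 XOR 11101 = 00111
Remainder (last 4 bits) = 0111. This is the CRC / FCS.

0111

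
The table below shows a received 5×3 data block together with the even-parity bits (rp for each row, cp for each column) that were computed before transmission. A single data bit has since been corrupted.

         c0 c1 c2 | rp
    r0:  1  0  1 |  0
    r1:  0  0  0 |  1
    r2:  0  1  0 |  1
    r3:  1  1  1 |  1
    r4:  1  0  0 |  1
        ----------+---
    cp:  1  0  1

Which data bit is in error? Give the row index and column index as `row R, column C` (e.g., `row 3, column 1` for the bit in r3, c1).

row 1, column 2

Recompute each row's even parity and compare to rp:
  r0: data parity 0, sent rp 0 → ok
  r1: data parity 0, sent rp 1 → mismatch
  r2: data parity 1, sent rp 1 → ok
  r3: data parity 1, sent rp 1 → ok
  r4: data parity 1, sent rp 1 → ok
Recompute each column's even parity and compare to cp:
  c0: data parity 1, sent cp 1 → ok
  c1: data parity 0, sent cp 0 → ok
  c2: data parity 0, sent cp 1 → mismatch
Exactly one row (r1) and one column (c2) fail → the flipped bit is at their intersection.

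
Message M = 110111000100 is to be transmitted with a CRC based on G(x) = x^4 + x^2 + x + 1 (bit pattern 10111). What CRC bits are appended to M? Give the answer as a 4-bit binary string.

Append 4 zeros: 1101110001000000. Divide by 10111 (XOR where the leading bit is 1):
  pos 0: 11011 XOR 10111 = 01100
  pos 1: 11001 XOR 10111 = 01110
  pos 2: 11100 XOR 10111 = 01011
  pos 3: 10110 XOR 10111 = 00001
  pos 7: 10100 XOR 10111 = 00011
  pos 10: 11000 XOR 10111 = 01111
  pos 11: 11110 XOR 10111 = 01001
Remainder (last 4 bits) = 1001. This is the CRC / FCS.

1001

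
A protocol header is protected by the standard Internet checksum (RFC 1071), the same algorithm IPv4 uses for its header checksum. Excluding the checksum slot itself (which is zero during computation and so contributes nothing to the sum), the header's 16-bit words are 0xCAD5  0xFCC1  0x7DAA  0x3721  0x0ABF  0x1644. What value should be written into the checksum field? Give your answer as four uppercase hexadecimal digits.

One's-complement addition (fold any carry out of bit 15 back into bit 0):
  0xCAD5 + 0xFCC1 = 0x1C796 → wrap carry → 0xC797
  0xC797 + 0x7DAA = 0x14541 → wrap carry → 0x4542
  0x4542 + 0x3721 = 0x07C63
  0x7C63 + 0x0ABF = 0x08722
  0x8722 + 0x1644 = 0x09D66
One's-complement sum = 0x9D66.
Checksum = ~0x9D66 & 0xFFFF = 0x6299.

6299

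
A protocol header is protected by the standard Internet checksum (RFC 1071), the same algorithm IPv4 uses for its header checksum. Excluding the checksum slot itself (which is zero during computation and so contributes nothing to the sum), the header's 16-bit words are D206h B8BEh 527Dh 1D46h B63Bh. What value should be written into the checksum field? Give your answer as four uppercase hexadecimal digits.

One's-complement addition (fold any carry out of bit 15 back into bit 0):
  0xD206 + 0xB8BE = 0x18AC4 → wrap carry → 0x8AC5
  0x8AC5 + 0x527D = 0x0DD42
  0xDD42 + 0x1D46 = 0x0FA88
  0xFA88 + 0xB63B = 0x1B0C3 → wrap carry → 0xB0C4
One's-complement sum = 0xB0C4.
Checksum = ~0xB0C4 & 0xFFFF = 0x4F3B.

4F3B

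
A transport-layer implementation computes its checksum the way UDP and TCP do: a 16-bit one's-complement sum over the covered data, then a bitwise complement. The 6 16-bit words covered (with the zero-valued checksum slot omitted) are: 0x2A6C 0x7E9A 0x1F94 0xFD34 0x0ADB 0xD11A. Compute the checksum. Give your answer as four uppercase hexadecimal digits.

5E3A

One's-complement addition (fold any carry out of bit 15 back into bit 0):
  0x2A6C + 0x7E9A = 0x0A906
  0xA906 + 0x1F94 = 0x0C89A
  0xC89A + 0xFD34 = 0x1C5CE → wrap carry → 0xC5CF
  0xC5CF + 0x0ADB = 0x0D0AA
  0xD0AA + 0xD11A = 0x1A1C4 → wrap carry → 0xA1C5
One's-complement sum = 0xA1C5.
Checksum = ~0xA1C5 & 0xFFFF = 0x5E3A.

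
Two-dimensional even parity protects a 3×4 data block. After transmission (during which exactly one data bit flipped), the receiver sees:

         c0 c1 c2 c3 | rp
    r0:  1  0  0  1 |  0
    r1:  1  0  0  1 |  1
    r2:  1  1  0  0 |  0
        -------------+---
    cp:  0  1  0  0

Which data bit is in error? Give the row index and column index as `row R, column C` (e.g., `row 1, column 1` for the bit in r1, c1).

Recompute each row's even parity and compare to rp:
  r0: data parity 0, sent rp 0 → ok
  r1: data parity 0, sent rp 1 → mismatch
  r2: data parity 0, sent rp 0 → ok
Recompute each column's even parity and compare to cp:
  c0: data parity 1, sent cp 0 → mismatch
  c1: data parity 1, sent cp 1 → ok
  c2: data parity 0, sent cp 0 → ok
  c3: data parity 0, sent cp 0 → ok
Exactly one row (r1) and one column (c0) fail → the flipped bit is at their intersection.

row 1, column 0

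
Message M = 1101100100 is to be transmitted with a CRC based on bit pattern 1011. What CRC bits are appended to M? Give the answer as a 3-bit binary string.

000

Append 3 zeros: 1101100100000. Divide by 1011 (XOR where the leading bit is 1):
  pos 0: 1101 XOR 1011 = 0110
  pos 1: 1101 XOR 1011 = 0110
  pos 2: 1100 XOR 1011 = 0111
  pos 3: 1110 XOR 1011 = 0101
  pos 4: 1011 XOR 1011 = 0000
Remainder (last 3 bits) = 000. This is the CRC / FCS.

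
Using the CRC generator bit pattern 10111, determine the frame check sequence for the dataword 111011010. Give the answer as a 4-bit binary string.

1100

Append 4 zeros: 1110110100000. Divide by 10111 (XOR where the leading bit is 1):
  pos 0: 11101 XOR 10111 = 01010
  pos 1: 10101 XOR 10111 = 00010
  pos 4: 10010 XOR 10111 = 00101
  pos 6: 10100 XOR 10111 = 00011
Remainder (last 4 bits) = 1100. This is the CRC / FCS.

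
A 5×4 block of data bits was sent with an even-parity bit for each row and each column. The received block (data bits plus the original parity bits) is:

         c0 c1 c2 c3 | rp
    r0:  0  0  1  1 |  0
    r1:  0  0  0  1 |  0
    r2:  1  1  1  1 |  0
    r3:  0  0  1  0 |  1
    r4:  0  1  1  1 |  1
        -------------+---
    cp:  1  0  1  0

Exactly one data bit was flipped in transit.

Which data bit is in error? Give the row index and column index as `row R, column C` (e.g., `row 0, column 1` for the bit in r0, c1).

row 1, column 2

Recompute each row's even parity and compare to rp:
  r0: data parity 0, sent rp 0 → ok
  r1: data parity 1, sent rp 0 → mismatch
  r2: data parity 0, sent rp 0 → ok
  r3: data parity 1, sent rp 1 → ok
  r4: data parity 1, sent rp 1 → ok
Recompute each column's even parity and compare to cp:
  c0: data parity 1, sent cp 1 → ok
  c1: data parity 0, sent cp 0 → ok
  c2: data parity 0, sent cp 1 → mismatch
  c3: data parity 0, sent cp 0 → ok
Exactly one row (r1) and one column (c2) fail → the flipped bit is at their intersection.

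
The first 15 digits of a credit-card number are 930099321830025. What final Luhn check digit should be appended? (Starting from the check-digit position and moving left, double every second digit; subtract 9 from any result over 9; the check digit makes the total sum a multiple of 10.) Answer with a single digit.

3

Partial digits right→left: 5 2 0 0 3 8 1 2 3 9 9 0 0 3 9
Double every second digit counting from the check-digit position (so the 1st, 3rd, 5th, ... of the partial from the right).
  doubled (with −9 where >9): 1 0 6 2 6 9 0 9 → sum 33
  kept as-is: 2 0 8 2 9 0 3 → sum 24
Total = 33 + 24 = 57.
Check digit = (10 − (57 mod 10)) mod 10 = 3.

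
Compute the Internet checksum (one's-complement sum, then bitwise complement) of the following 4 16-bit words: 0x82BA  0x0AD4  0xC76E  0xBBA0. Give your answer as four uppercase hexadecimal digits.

One's-complement addition (fold any carry out of bit 15 back into bit 0):
  0x82BA + 0x0AD4 = 0x08D8E
  0x8D8E + 0xC76E = 0x154FC → wrap carry → 0x54FD
  0x54FD + 0xBBA0 = 0x1109D → wrap carry → 0x109E
One's-complement sum = 0x109E.
Checksum = ~0x109E & 0xFFFF = 0xEF61.

EF61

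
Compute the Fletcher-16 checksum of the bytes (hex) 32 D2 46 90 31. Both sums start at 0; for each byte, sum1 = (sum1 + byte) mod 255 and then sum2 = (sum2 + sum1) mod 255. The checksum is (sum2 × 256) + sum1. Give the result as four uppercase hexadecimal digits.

Running sums (mod 255):
  after byte 0 (32): sum1=50, sum2=50
  after byte 1 (D2): sum1=5, sum2=55
  after byte 2 (46): sum1=75, sum2=130
  after byte 3 (90): sum1=219, sum2=94
  after byte 4 (31): sum1=13, sum2=107
Checksum = sum2·256 + sum1 = 107·256 + 13 = 27405 = 0x6B0D.

6B0D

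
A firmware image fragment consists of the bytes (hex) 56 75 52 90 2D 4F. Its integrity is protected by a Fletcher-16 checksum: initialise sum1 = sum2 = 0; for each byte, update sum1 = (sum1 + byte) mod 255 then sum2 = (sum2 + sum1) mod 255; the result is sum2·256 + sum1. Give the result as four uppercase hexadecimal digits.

Running sums (mod 255):
  after byte 0 (56): sum1=86, sum2=86
  after byte 1 (75): sum1=203, sum2=34
  after byte 2 (52): sum1=30, sum2=64
  after byte 3 (90): sum1=174, sum2=238
  after byte 4 (2D): sum1=219, sum2=202
  after byte 5 (4F): sum1=43, sum2=245
Checksum = sum2·256 + sum1 = 245·256 + 43 = 62763 = 0xF52B.

F52B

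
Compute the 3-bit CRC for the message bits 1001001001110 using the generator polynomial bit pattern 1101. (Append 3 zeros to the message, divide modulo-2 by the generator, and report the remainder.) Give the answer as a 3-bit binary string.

Append 3 zeros: 1001001001110000. Divide by 1101 (XOR where the leading bit is 1):
  pos 0: 1001 XOR 1101 = 0100
  pos 1: 1000 XOR 1101 = 0101
  pos 2: 1010 XOR 1101 = 0111
  pos 3: 1111 XOR 1101 = 0010
  pos 5: 1000 XOR 1101 = 0101
  pos 6: 1011 XOR 1101 = 0110
  pos 7: 1101 XOR 1101 = 0000
  pos 11: 1000 XOR 1101 = 0101
  pos 12: 1010 XOR 1101 = 0111
Remainder (last 3 bits) = 111. This is the CRC / FCS.

111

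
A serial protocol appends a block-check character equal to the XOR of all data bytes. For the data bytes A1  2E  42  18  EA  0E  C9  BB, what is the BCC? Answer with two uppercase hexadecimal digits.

43

XOR the bytes together:
  start with 0xA1
  0xA1 ⊕ 0x2E = 0x8F
  0x8F ⊕ 0x42 = 0xCD
  0xCD ⊕ 0x18 = 0xD5
  0xD5 ⊕ 0xEA = 0x3F
  0x3F ⊕ 0x0E = 0x31
  0x31 ⊕ 0xC9 = 0xF8
  0xF8 ⊕ 0xBB = 0x43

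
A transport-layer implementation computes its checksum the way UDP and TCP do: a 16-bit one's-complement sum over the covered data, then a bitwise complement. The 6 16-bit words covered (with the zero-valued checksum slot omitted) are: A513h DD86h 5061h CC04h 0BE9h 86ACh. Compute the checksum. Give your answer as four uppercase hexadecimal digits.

One's-complement addition (fold any carry out of bit 15 back into bit 0):
  0xA513 + 0xDD86 = 0x18299 → wrap carry → 0x829A
  0x829A + 0x5061 = 0x0D2FB
  0xD2FB + 0xCC04 = 0x19EFF → wrap carry → 0x9F00
  0x9F00 + 0x0BE9 = 0x0AAE9
  0xAAE9 + 0x86AC = 0x13195 → wrap carry → 0x3196
One's-complement sum = 0x3196.
Checksum = ~0x3196 & 0xFFFF = 0xCE69.

CE69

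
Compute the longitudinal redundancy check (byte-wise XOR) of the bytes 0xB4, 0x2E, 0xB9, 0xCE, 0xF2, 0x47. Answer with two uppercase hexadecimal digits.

XOR the bytes together:
  start with 0xB4
  0xB4 ⊕ 0x2E = 0x9A
  0x9A ⊕ 0xB9 = 0x23
  0x23 ⊕ 0xCE = 0xED
  0xED ⊕ 0xF2 = 0x1F
  0x1F ⊕ 0x47 = 0x58

58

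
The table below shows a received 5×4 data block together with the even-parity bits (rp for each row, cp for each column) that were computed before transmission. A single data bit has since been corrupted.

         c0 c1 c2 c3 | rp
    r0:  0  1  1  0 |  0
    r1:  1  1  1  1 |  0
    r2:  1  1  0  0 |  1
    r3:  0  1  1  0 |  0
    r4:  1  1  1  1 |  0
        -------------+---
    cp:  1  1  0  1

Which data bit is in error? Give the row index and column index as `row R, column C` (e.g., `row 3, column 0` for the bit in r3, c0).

Recompute each row's even parity and compare to rp:
  r0: data parity 0, sent rp 0 → ok
  r1: data parity 0, sent rp 0 → ok
  r2: data parity 0, sent rp 1 → mismatch
  r3: data parity 0, sent rp 0 → ok
  r4: data parity 0, sent rp 0 → ok
Recompute each column's even parity and compare to cp:
  c0: data parity 1, sent cp 1 → ok
  c1: data parity 1, sent cp 1 → ok
  c2: data parity 0, sent cp 0 → ok
  c3: data parity 0, sent cp 1 → mismatch
Exactly one row (r2) and one column (c3) fail → the flipped bit is at their intersection.

row 2, column 3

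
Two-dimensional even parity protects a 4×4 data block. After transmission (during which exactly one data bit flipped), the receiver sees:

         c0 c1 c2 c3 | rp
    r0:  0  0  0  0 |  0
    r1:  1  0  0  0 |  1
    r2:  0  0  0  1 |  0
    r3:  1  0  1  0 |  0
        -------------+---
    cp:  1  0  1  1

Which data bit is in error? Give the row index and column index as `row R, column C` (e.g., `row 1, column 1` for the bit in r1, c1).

Recompute each row's even parity and compare to rp:
  r0: data parity 0, sent rp 0 → ok
  r1: data parity 1, sent rp 1 → ok
  r2: data parity 1, sent rp 0 → mismatch
  r3: data parity 0, sent rp 0 → ok
Recompute each column's even parity and compare to cp:
  c0: data parity 0, sent cp 1 → mismatch
  c1: data parity 0, sent cp 0 → ok
  c2: data parity 1, sent cp 1 → ok
  c3: data parity 1, sent cp 1 → ok
Exactly one row (r2) and one column (c0) fail → the flipped bit is at their intersection.

row 2, column 0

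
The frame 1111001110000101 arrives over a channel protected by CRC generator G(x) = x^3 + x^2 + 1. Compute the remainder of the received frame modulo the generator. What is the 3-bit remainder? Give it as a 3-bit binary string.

Modulo-2 division of 1111001110000101 by 1101:
  pos 0: 1111 XOR 1101 = 0010
  pos 2: 1000 XOR 1101 = 0101
  pos 3: 1011 XOR 1101 = 0110
  pos 4: 1101 XOR 1101 = 0000
  pos 8: 1000 XOR 1101 = 0101
  pos 9: 1010 XOR 1101 = 0111
  pos 10: 1111 XOR 1101 = 0010
  pos 12: 1001 XOR 1101 = 0100
Remainder = 100 (nonzero — an error is detected).

100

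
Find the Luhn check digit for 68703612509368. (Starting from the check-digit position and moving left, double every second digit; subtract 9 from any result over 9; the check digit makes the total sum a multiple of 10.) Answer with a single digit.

Partial digits right→left: 8 6 3 9 0 5 2 1 6 3 0 7 8 6
Double every second digit counting from the check-digit position (so the 1st, 3rd, 5th, ... of the partial from the right).
  doubled (with −9 where >9): 7 6 0 4 3 0 7 → sum 27
  kept as-is: 6 9 5 1 3 7 6 → sum 37
Total = 27 + 37 = 64.
Check digit = (10 − (64 mod 10)) mod 10 = 6.

6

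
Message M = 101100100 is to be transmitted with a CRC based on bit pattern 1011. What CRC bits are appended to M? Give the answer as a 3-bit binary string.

Append 3 zeros: 101100100000. Divide by 1011 (XOR where the leading bit is 1):
  pos 0: 1011 XOR 1011 = 0000
  pos 6: 1000 XOR 1011 = 0011
  pos 8: 1100 XOR 1011 = 0111
Remainder (last 3 bits) = 111. This is the CRC / FCS.

111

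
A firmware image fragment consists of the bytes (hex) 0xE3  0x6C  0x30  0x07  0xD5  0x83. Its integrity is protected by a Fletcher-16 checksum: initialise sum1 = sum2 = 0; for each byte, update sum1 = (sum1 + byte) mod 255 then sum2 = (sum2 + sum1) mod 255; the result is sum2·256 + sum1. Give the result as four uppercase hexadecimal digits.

Running sums (mod 255):
  after byte 0 (0xE3): sum1=227, sum2=227
  after byte 1 (0x6C): sum1=80, sum2=52
  after byte 2 (0x30): sum1=128, sum2=180
  after byte 3 (0x07): sum1=135, sum2=60
  after byte 4 (0xD5): sum1=93, sum2=153
  after byte 5 (0x83): sum1=224, sum2=122
Checksum = sum2·256 + sum1 = 122·256 + 224 = 31456 = 0x7AE0.

7AE0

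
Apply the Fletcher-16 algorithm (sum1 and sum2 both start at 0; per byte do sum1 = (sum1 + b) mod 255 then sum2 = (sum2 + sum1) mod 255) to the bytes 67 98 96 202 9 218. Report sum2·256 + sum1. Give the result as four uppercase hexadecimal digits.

4EB4

Running sums (mod 255):
  after byte 0 (67): sum1=67, sum2=67
  after byte 1 (98): sum1=165, sum2=232
  after byte 2 (96): sum1=6, sum2=238
  after byte 3 (202): sum1=208, sum2=191
  after byte 4 (9): sum1=217, sum2=153
  after byte 5 (218): sum1=180, sum2=78
Checksum = sum2·256 + sum1 = 78·256 + 180 = 20148 = 0x4EB4.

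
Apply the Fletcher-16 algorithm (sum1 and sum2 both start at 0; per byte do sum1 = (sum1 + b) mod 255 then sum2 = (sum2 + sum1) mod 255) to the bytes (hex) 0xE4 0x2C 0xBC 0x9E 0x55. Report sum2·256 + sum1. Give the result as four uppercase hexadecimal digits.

F1C1

Running sums (mod 255):
  after byte 0 (0xE4): sum1=228, sum2=228
  after byte 1 (0x2C): sum1=17, sum2=245
  after byte 2 (0xBC): sum1=205, sum2=195
  after byte 3 (0x9E): sum1=108, sum2=48
  after byte 4 (0x55): sum1=193, sum2=241
Checksum = sum2·256 + sum1 = 241·256 + 193 = 61889 = 0xF1C1.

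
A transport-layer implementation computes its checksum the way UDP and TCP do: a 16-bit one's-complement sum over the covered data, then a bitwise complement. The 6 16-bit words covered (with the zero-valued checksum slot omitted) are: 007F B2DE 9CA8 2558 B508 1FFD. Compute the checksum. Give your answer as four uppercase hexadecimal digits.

One's-complement addition (fold any carry out of bit 15 back into bit 0):
  0x007F + 0xB2DE = 0x0B35D
  0xB35D + 0x9CA8 = 0x15005 → wrap carry → 0x5006
  0x5006 + 0x2558 = 0x0755E
  0x755E + 0xB508 = 0x12A66 → wrap carry → 0x2A67
  0x2A67 + 0x1FFD = 0x04A64
One's-complement sum = 0x4A64.
Checksum = ~0x4A64 & 0xFFFF = 0xB59B.

B59B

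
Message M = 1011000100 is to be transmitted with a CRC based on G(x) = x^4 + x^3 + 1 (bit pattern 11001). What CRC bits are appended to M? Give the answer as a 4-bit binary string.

1110

Append 4 zeros: 10110001000000. Divide by 11001 (XOR where the leading bit is 1):
  pos 0: 10110 XOR 11001 = 01111
  pos 1: 11110 XOR 11001 = 00111
  pos 3: 11101 XOR 11001 = 00100
  pos 5: 10000 XOR 11001 = 01001
  pos 6: 10010 XOR 11001 = 01011
  pos 7: 10110 XOR 11001 = 01111
  pos 8: 11110 XOR 11001 = 00111
Remainder (last 4 bits) = 1110. This is the CRC / FCS.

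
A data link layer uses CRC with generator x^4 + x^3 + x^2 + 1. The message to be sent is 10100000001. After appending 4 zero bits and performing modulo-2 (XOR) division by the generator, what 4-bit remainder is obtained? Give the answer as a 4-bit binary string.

Append 4 zeros: 101000000010000. Divide by 11101 (XOR where the leading bit is 1):
  pos 0: 10100 XOR 11101 = 01001
  pos 1: 10010 XOR 11101 = 01111
  pos 2: 11110 XOR 11101 = 00011
  pos 5: 11000 XOR 11101 = 00101
  pos 7: 10110 XOR 11101 = 01011
  pos 8: 10110 XOR 11101 = 01011
  pos 9: 10110 XOR 11101 = 01011
  pos 10: 10110 XOR 11101 = 01011
Remainder (last 4 bits) = 1011. This is the CRC / FCS.

1011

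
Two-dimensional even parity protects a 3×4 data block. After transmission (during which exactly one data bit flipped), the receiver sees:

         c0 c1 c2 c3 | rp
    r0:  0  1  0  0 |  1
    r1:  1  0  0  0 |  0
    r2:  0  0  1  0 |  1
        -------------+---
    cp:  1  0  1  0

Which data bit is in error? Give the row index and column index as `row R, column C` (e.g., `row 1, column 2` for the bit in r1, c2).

Recompute each row's even parity and compare to rp:
  r0: data parity 1, sent rp 1 → ok
  r1: data parity 1, sent rp 0 → mismatch
  r2: data parity 1, sent rp 1 → ok
Recompute each column's even parity and compare to cp:
  c0: data parity 1, sent cp 1 → ok
  c1: data parity 1, sent cp 0 → mismatch
  c2: data parity 1, sent cp 1 → ok
  c3: data parity 0, sent cp 0 → ok
Exactly one row (r1) and one column (c1) fail → the flipped bit is at their intersection.

row 1, column 1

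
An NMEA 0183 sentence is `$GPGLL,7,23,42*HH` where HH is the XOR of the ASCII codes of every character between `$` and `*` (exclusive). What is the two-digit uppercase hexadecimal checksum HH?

XOR the ASCII codes of the payload characters:
  'G' = 0x47 → acc = 0x47
  'P' = 0x50 → acc = 0x17
  'G' = 0x47 → acc = 0x50
  'L' = 0x4C → acc = 0x1C
  'L' = 0x4C → acc = 0x50
  ',' = 0x2C → acc = 0x7C
  '7' = 0x37 → acc = 0x4B
  ',' = 0x2C → acc = 0x67
  '2' = 0x32 → acc = 0x55
  '3' = 0x33 → acc = 0x66
  ',' = 0x2C → acc = 0x4A
  '4' = 0x34 → acc = 0x7E
  '2' = 0x32 → acc = 0x4C
Checksum = 0x4C.

4C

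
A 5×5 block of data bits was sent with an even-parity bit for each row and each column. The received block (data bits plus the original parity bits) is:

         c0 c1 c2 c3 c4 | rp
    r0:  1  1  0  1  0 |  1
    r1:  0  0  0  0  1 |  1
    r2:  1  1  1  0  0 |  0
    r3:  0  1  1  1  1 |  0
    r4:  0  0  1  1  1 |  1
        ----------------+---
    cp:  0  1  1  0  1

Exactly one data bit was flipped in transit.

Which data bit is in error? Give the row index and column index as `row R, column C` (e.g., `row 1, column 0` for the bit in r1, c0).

Recompute each row's even parity and compare to rp:
  r0: data parity 1, sent rp 1 → ok
  r1: data parity 1, sent rp 1 → ok
  r2: data parity 1, sent rp 0 → mismatch
  r3: data parity 0, sent rp 0 → ok
  r4: data parity 1, sent rp 1 → ok
Recompute each column's even parity and compare to cp:
  c0: data parity 0, sent cp 0 → ok
  c1: data parity 1, sent cp 1 → ok
  c2: data parity 1, sent cp 1 → ok
  c3: data parity 1, sent cp 0 → mismatch
  c4: data parity 1, sent cp 1 → ok
Exactly one row (r2) and one column (c3) fail → the flipped bit is at their intersection.

row 2, column 3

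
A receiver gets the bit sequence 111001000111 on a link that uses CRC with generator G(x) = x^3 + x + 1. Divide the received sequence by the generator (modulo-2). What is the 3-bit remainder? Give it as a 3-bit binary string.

Modulo-2 division of 111001000111 by 1011:
  pos 0: 1110 XOR 1011 = 0101
  pos 1: 1010 XOR 1011 = 0001
  pos 4: 1100 XOR 1011 = 0111
  pos 5: 1110 XOR 1011 = 0101
  pos 6: 1011 XOR 1011 = 0000
Remainder = 011 (nonzero — an error is detected).

011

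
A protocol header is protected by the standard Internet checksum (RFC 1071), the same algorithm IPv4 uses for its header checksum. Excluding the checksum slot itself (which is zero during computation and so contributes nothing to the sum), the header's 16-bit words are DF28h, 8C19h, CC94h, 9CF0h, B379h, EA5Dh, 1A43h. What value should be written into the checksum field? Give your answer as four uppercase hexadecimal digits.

731D

One's-complement addition (fold any carry out of bit 15 back into bit 0):
  0xDF28 + 0x8C19 = 0x16B41 → wrap carry → 0x6B42
  0x6B42 + 0xCC94 = 0x137D6 → wrap carry → 0x37D7
  0x37D7 + 0x9CF0 = 0x0D4C7
  0xD4C7 + 0xB379 = 0x18840 → wrap carry → 0x8841
  0x8841 + 0xEA5D = 0x1729E → wrap carry → 0x729F
  0x729F + 0x1A43 = 0x08CE2
One's-complement sum = 0x8CE2.
Checksum = ~0x8CE2 & 0xFFFF = 0x731D.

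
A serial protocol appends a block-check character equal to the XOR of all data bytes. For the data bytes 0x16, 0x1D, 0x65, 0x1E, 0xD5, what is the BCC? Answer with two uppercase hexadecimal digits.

XOR the bytes together:
  start with 0x16
  0x16 ⊕ 0x1D = 0x0B
  0x0B ⊕ 0x65 = 0x6E
  0x6E ⊕ 0x1E = 0x70
  0x70 ⊕ 0xD5 = 0xA5

A5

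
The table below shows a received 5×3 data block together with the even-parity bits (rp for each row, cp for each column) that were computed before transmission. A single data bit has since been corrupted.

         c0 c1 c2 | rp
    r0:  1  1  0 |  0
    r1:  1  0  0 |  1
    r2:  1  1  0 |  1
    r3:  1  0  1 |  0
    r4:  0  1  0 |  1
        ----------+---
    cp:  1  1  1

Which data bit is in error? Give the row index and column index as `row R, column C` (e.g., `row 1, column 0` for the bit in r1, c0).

row 2, column 0

Recompute each row's even parity and compare to rp:
  r0: data parity 0, sent rp 0 → ok
  r1: data parity 1, sent rp 1 → ok
  r2: data parity 0, sent rp 1 → mismatch
  r3: data parity 0, sent rp 0 → ok
  r4: data parity 1, sent rp 1 → ok
Recompute each column's even parity and compare to cp:
  c0: data parity 0, sent cp 1 → mismatch
  c1: data parity 1, sent cp 1 → ok
  c2: data parity 1, sent cp 1 → ok
Exactly one row (r2) and one column (c0) fail → the flipped bit is at their intersection.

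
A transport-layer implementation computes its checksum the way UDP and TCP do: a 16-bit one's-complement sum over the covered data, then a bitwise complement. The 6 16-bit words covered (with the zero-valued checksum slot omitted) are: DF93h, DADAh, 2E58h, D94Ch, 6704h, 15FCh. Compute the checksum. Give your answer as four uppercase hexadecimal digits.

C0EB

One's-complement addition (fold any carry out of bit 15 back into bit 0):
  0xDF93 + 0xDADA = 0x1BA6D → wrap carry → 0xBA6E
  0xBA6E + 0x2E58 = 0x0E8C6
  0xE8C6 + 0xD94C = 0x1C212 → wrap carry → 0xC213
  0xC213 + 0x6704 = 0x12917 → wrap carry → 0x2918
  0x2918 + 0x15FC = 0x03F14
One's-complement sum = 0x3F14.
Checksum = ~0x3F14 & 0xFFFF = 0xC0EB.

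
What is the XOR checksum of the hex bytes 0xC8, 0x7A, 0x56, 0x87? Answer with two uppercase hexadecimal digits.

63

XOR the bytes together:
  start with 0xC8
  0xC8 ⊕ 0x7A = 0xB2
  0xB2 ⊕ 0x56 = 0xE4
  0xE4 ⊕ 0x87 = 0x63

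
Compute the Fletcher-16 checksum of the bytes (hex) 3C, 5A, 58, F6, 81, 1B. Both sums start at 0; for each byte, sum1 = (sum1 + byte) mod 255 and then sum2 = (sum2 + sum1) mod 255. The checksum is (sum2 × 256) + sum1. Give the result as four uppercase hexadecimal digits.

Running sums (mod 255):
  after byte 0 (3C): sum1=60, sum2=60
  after byte 1 (5A): sum1=150, sum2=210
  after byte 2 (58): sum1=238, sum2=193
  after byte 3 (F6): sum1=229, sum2=167
  after byte 4 (81): sum1=103, sum2=15
  after byte 5 (1B): sum1=130, sum2=145
Checksum = sum2·256 + sum1 = 145·256 + 130 = 37250 = 0x9182.

9182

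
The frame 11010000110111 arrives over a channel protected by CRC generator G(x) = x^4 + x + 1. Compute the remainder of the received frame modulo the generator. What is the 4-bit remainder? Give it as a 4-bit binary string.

Modulo-2 division of 11010000110111 by 10011:
  pos 0: 11010 XOR 10011 = 01001
  pos 1: 10010 XOR 10011 = 00001
  pos 5: 10011 XOR 10011 = 00000
Remainder = 0111 (nonzero — an error is detected).

0111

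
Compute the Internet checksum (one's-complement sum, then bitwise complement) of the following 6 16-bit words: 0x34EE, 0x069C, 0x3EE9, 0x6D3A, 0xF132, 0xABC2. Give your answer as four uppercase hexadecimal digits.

One's-complement addition (fold any carry out of bit 15 back into bit 0):
  0x34EE + 0x069C = 0x03B8A
  0x3B8A + 0x3EE9 = 0x07A73
  0x7A73 + 0x6D3A = 0x0E7AD
  0xE7AD + 0xF132 = 0x1D8DF → wrap carry → 0xD8E0
  0xD8E0 + 0xABC2 = 0x184A2 → wrap carry → 0x84A3
One's-complement sum = 0x84A3.
Checksum = ~0x84A3 & 0xFFFF = 0x7B5C.

7B5C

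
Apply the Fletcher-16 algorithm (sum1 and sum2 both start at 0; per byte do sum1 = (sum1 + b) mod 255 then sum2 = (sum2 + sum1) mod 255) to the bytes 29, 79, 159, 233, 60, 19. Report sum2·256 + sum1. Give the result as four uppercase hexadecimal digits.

Running sums (mod 255):
  after byte 0 (29): sum1=29, sum2=29
  after byte 1 (79): sum1=108, sum2=137
  after byte 2 (159): sum1=12, sum2=149
  after byte 3 (233): sum1=245, sum2=139
  after byte 4 (60): sum1=50, sum2=189
  after byte 5 (19): sum1=69, sum2=3
Checksum = sum2·256 + sum1 = 3·256 + 69 = 837 = 0x0345.

0345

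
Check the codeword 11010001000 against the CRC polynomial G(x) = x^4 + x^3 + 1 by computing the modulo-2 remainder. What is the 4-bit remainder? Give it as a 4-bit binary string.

0000

Modulo-2 division of 11010001000 by 11001:
  pos 0: 11010 XOR 11001 = 00011
  pos 3: 11001 XOR 11001 = 00000
Remainder = 0000 (zero — the frame passes the CRC check).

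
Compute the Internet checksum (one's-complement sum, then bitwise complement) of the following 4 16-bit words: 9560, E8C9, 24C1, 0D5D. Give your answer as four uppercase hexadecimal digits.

4FB7

One's-complement addition (fold any carry out of bit 15 back into bit 0):
  0x9560 + 0xE8C9 = 0x17E29 → wrap carry → 0x7E2A
  0x7E2A + 0x24C1 = 0x0A2EB
  0xA2EB + 0x0D5D = 0x0B048
One's-complement sum = 0xB048.
Checksum = ~0xB048 & 0xFFFF = 0x4FB7.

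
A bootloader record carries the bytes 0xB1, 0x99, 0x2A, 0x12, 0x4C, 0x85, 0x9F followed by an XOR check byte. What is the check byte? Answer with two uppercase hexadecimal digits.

46

XOR the bytes together:
  start with 0xB1
  0xB1 ⊕ 0x99 = 0x28
  0x28 ⊕ 0x2A = 0x02
  0x02 ⊕ 0x12 = 0x10
  0x10 ⊕ 0x4C = 0x5C
  0x5C ⊕ 0x85 = 0xD9
  0xD9 ⊕ 0x9F = 0x46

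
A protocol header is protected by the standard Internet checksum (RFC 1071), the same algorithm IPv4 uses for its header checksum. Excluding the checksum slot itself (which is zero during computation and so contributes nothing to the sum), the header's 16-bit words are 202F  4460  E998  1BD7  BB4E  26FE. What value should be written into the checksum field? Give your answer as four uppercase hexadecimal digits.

One's-complement addition (fold any carry out of bit 15 back into bit 0):
  0x202F + 0x4460 = 0x0648F
  0x648F + 0xE998 = 0x14E27 → wrap carry → 0x4E28
  0x4E28 + 0x1BD7 = 0x069FF
  0x69FF + 0xBB4E = 0x1254D → wrap carry → 0x254E
  0x254E + 0x26FE = 0x04C4C
One's-complement sum = 0x4C4C.
Checksum = ~0x4C4C & 0xFFFF = 0xB3B3.

B3B3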